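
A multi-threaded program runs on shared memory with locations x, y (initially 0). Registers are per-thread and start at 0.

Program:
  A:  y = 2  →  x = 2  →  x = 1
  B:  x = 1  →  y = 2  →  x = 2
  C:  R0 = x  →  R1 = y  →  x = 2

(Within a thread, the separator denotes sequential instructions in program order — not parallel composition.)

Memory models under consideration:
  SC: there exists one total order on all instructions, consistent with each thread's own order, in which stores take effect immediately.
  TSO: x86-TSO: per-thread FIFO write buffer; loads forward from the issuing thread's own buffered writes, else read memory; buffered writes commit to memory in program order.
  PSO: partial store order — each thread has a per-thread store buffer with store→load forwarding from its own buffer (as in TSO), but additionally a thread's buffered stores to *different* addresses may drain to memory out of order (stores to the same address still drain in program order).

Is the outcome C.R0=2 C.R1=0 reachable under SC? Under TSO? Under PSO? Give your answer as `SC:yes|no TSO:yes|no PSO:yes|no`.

outcome vector order: (C.R0,C.R1)
SC: 5 outcomes — {00, 02, 10, 12, 22}
TSO: 5 outcomes — {00, 02, 10, 12, 22}
PSO: 6 outcomes — {00, 02, 10, 12, 20, 22}
target 20 ∈ {PSO}

SC:no TSO:no PSO:yes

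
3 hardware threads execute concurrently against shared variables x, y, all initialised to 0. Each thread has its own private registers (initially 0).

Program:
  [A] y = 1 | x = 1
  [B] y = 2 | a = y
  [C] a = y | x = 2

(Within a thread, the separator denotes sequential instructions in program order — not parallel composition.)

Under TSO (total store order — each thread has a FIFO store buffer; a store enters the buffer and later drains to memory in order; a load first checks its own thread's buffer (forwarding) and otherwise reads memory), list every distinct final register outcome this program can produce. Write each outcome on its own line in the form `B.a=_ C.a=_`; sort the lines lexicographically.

outcome vector order: (B.a,C.a)
|TSO outcomes| = 6

B.a=1 C.a=0
B.a=1 C.a=1
B.a=1 C.a=2
B.a=2 C.a=0
B.a=2 C.a=1
B.a=2 C.a=2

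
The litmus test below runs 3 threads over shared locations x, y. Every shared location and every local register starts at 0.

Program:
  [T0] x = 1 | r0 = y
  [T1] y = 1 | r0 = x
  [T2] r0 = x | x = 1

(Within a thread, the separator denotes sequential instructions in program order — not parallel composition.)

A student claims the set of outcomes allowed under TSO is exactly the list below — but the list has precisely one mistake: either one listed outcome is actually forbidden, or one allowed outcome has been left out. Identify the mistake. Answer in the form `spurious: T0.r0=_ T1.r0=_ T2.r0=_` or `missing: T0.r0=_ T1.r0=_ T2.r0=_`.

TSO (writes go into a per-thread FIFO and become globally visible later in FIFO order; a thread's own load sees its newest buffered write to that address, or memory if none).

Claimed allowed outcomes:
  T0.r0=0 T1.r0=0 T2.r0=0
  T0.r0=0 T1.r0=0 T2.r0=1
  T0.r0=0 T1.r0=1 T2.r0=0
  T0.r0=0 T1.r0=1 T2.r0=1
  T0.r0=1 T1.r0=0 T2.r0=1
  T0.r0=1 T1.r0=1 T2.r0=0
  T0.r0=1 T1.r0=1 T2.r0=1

outcome vector order: (T0.r0,T1.r0,T2.r0)
TSO: 8 outcomes — {000; 001; 010; 011; 100; 101; 110; 111}
TSO∖claimed = {100}

missing: T0.r0=1 T1.r0=0 T2.r0=0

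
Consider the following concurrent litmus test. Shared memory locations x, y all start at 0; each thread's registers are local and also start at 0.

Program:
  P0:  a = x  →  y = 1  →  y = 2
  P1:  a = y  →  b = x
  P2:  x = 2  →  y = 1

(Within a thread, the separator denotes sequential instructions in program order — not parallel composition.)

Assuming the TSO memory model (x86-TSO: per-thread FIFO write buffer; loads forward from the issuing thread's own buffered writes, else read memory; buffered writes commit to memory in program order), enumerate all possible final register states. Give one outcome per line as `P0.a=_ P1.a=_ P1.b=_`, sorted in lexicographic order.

P0.a=0 P1.a=0 P1.b=0
P0.a=0 P1.a=0 P1.b=2
P0.a=0 P1.a=1 P1.b=0
P0.a=0 P1.a=1 P1.b=2
P0.a=0 P1.a=2 P1.b=0
P0.a=0 P1.a=2 P1.b=2
P0.a=2 P1.a=0 P1.b=0
P0.a=2 P1.a=0 P1.b=2
P0.a=2 P1.a=1 P1.b=2
P0.a=2 P1.a=2 P1.b=2

outcome vector order: (P0.a,P1.a,P1.b)
|TSO outcomes| = 10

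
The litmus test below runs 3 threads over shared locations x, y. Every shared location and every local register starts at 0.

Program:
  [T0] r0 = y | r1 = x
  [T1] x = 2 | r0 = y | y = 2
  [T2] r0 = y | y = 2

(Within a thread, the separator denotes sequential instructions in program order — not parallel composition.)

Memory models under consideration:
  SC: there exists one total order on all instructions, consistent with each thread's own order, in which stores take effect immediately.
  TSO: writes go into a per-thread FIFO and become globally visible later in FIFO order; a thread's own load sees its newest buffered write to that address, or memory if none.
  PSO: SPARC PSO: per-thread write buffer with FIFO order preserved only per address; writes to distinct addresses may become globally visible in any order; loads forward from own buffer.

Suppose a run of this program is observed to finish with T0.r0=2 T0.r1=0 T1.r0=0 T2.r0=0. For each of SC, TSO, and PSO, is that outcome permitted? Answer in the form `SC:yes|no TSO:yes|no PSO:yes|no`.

SC:no TSO:yes PSO:yes

outcome vector order: (T0.r0,T0.r1,T1.r0,T2.r0)
[SC] allowed = {<0 0 0 0>; <0 0 0 2>; <0 0 2 0>; <0 2 0 0>; <0 2 0 2>; <0 2 2 0>; <2 0 2 0>; <2 2 0 0>; <2 2 0 2>; <2 2 2 0>}
[TSO] allowed = {<0 0 0 0>; <0 0 0 2>; <0 0 2 0>; <0 2 0 0>; <0 2 0 2>; <0 2 2 0>; <2 0 0 0>; <2 0 2 0>; <2 2 0 0>; <2 2 0 2>; <2 2 2 0>}
[PSO] allowed = {<0 0 0 0>; <0 0 0 2>; <0 0 2 0>; <0 2 0 0>; <0 2 0 2>; <0 2 2 0>; <2 0 0 0>; <2 0 0 2>; <2 0 2 0>; <2 2 0 0>; <2 2 0 2>; <2 2 2 0>}
target <2 0 0 0> ∈ {TSO,PSO}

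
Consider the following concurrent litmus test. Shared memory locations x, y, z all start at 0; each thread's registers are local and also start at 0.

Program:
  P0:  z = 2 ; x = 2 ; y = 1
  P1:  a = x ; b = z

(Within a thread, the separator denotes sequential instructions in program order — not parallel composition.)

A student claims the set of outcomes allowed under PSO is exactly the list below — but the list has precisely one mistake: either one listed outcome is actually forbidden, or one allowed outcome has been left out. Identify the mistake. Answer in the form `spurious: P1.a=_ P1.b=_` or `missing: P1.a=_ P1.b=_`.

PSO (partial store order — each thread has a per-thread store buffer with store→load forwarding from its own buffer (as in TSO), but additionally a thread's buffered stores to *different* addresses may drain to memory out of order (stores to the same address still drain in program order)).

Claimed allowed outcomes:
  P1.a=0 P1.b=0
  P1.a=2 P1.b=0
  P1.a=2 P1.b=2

outcome vector order: (P1.a,P1.b)
PSO (4): 00 02 20 22
PSO∖claimed = {02}

missing: P1.a=0 P1.b=2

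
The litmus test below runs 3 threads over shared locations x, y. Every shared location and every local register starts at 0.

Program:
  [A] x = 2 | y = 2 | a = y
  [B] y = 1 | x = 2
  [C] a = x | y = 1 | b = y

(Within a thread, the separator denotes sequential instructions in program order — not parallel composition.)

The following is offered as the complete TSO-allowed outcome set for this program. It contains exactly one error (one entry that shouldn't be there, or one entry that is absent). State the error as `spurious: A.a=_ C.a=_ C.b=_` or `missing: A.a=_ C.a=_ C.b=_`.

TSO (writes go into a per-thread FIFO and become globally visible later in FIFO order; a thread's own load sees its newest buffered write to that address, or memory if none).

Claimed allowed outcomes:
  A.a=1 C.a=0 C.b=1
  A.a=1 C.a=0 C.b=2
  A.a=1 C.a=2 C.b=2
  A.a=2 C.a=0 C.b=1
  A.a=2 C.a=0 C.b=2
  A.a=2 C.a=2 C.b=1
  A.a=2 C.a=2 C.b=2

missing: A.a=1 C.a=2 C.b=1

outcome vector order: (A.a,C.a,C.b)
TSO (8): (1,0,1); (1,0,2); (1,2,1); (1,2,2); (2,0,1); (2,0,2); (2,2,1); (2,2,2)
TSO∖claimed = {(1,2,1)}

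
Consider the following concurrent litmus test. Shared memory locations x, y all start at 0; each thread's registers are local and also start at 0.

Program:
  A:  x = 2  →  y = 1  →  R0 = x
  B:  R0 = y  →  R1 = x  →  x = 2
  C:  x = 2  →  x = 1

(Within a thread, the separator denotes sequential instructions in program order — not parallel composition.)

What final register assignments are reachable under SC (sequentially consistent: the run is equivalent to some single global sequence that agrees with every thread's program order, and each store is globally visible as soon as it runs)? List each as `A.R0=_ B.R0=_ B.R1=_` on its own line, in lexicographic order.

A.R0=1 B.R0=0 B.R1=0
A.R0=1 B.R0=0 B.R1=1
A.R0=1 B.R0=0 B.R1=2
A.R0=1 B.R0=1 B.R1=1
A.R0=1 B.R0=1 B.R1=2
A.R0=2 B.R0=0 B.R1=0
A.R0=2 B.R0=0 B.R1=1
A.R0=2 B.R0=0 B.R1=2
A.R0=2 B.R0=1 B.R1=1
A.R0=2 B.R0=1 B.R1=2

outcome vector order: (A.R0,B.R0,B.R1)
|SC outcomes| = 10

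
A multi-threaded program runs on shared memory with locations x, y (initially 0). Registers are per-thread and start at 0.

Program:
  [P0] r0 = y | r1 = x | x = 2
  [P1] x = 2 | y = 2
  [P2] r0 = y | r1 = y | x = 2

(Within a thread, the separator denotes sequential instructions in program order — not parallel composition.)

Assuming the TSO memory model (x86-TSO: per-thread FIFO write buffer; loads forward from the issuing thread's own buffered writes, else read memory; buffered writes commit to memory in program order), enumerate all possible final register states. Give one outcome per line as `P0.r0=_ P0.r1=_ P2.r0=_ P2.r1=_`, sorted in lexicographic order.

P0.r0=0 P0.r1=0 P2.r0=0 P2.r1=0
P0.r0=0 P0.r1=0 P2.r0=0 P2.r1=2
P0.r0=0 P0.r1=0 P2.r0=2 P2.r1=2
P0.r0=0 P0.r1=2 P2.r0=0 P2.r1=0
P0.r0=0 P0.r1=2 P2.r0=0 P2.r1=2
P0.r0=0 P0.r1=2 P2.r0=2 P2.r1=2
P0.r0=2 P0.r1=2 P2.r0=0 P2.r1=0
P0.r0=2 P0.r1=2 P2.r0=0 P2.r1=2
P0.r0=2 P0.r1=2 P2.r0=2 P2.r1=2

outcome vector order: (P0.r0,P0.r1,P2.r0,P2.r1)
|TSO outcomes| = 9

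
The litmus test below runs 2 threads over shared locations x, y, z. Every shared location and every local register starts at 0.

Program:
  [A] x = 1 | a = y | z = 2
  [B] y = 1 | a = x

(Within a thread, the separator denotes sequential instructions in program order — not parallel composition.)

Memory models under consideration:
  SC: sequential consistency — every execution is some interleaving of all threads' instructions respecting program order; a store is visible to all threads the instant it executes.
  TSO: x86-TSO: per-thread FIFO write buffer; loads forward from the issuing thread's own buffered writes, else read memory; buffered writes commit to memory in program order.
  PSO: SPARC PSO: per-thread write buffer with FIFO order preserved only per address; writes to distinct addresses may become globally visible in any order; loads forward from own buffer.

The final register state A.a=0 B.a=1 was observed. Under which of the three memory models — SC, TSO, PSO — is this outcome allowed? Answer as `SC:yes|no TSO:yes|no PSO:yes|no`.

outcome vector order: (A.a,B.a)
[SC] allowed = {0/1, 1/0, 1/1}
[TSO] allowed = {0/0, 0/1, 1/0, 1/1}
[PSO] allowed = {0/0, 0/1, 1/0, 1/1}
target 0/1 ∈ {SC,TSO,PSO}

SC:yes TSO:yes PSO:yes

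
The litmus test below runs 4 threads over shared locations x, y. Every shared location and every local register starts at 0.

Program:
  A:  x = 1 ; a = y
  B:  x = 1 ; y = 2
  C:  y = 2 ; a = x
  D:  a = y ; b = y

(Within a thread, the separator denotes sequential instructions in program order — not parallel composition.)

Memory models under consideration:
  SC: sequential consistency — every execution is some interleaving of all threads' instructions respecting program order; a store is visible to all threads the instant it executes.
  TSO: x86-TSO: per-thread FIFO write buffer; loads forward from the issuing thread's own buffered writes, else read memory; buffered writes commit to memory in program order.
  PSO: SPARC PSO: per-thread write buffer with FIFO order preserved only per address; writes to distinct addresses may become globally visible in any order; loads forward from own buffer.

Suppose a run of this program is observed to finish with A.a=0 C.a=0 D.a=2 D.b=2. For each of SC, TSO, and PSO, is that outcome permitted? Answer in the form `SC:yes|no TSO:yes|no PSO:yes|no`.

SC:no TSO:yes PSO:yes

outcome vector order: (A.a,C.a,D.a,D.b)
[SC] allowed = {(0,1,0,0), (0,1,0,2), (0,1,2,2), (2,0,0,0), (2,0,0,2), (2,0,2,2), (2,1,0,0), (2,1,0,2), (2,1,2,2)}
[TSO] allowed = {(0,0,0,0), (0,0,0,2), (0,0,2,2), (0,1,0,0), (0,1,0,2), (0,1,2,2), (2,0,0,0), (2,0,0,2), (2,0,2,2), (2,1,0,0), (2,1,0,2), (2,1,2,2)}
[PSO] allowed = {(0,0,0,0), (0,0,0,2), (0,0,2,2), (0,1,0,0), (0,1,0,2), (0,1,2,2), (2,0,0,0), (2,0,0,2), (2,0,2,2), (2,1,0,0), (2,1,0,2), (2,1,2,2)}
target (0,0,2,2) ∈ {TSO,PSO}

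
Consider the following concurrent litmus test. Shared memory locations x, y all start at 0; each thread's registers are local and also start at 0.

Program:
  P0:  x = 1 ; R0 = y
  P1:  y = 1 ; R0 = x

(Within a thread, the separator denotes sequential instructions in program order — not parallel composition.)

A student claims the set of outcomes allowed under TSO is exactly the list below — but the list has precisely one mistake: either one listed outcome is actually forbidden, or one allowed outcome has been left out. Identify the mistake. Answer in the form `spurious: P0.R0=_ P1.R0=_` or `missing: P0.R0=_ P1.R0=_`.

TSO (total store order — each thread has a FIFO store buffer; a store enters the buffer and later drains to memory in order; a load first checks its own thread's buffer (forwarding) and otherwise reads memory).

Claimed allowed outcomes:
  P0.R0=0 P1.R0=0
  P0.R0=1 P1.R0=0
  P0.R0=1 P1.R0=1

missing: P0.R0=0 P1.R0=1

outcome vector order: (P0.R0,P1.R0)
TSO: 4 outcomes — {0/0; 0/1; 1/0; 1/1}
TSO∖claimed = {0/1}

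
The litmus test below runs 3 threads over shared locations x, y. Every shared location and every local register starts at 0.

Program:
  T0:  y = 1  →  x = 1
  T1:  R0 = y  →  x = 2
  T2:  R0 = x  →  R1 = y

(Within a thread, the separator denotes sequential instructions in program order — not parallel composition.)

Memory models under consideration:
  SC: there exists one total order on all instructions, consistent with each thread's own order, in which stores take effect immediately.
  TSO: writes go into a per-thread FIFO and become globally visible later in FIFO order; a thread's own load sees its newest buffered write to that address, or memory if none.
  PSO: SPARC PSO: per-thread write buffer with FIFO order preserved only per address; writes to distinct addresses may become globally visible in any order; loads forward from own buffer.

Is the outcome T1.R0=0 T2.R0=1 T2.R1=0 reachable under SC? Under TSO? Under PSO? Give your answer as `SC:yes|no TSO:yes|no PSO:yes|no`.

outcome vector order: (T1.R0,T2.R0,T2.R1)
SC (9): <0 0 0>; <0 0 1>; <0 1 1>; <0 2 0>; <0 2 1>; <1 0 0>; <1 0 1>; <1 1 1>; <1 2 1>
TSO (9): <0 0 0>; <0 0 1>; <0 1 1>; <0 2 0>; <0 2 1>; <1 0 0>; <1 0 1>; <1 1 1>; <1 2 1>
PSO (11): <0 0 0>; <0 0 1>; <0 1 0>; <0 1 1>; <0 2 0>; <0 2 1>; <1 0 0>; <1 0 1>; <1 1 0>; <1 1 1>; <1 2 1>
target <0 1 0> ∈ {PSO}

SC:no TSO:no PSO:yes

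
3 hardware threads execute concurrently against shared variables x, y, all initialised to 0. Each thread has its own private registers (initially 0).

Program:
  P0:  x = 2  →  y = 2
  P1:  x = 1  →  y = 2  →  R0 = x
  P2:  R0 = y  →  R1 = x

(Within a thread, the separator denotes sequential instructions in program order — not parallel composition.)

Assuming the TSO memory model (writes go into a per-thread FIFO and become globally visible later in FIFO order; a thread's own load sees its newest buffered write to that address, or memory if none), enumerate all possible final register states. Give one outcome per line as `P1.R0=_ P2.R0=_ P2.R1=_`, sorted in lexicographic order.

P1.R0=1 P2.R0=0 P2.R1=0
P1.R0=1 P2.R0=0 P2.R1=1
P1.R0=1 P2.R0=0 P2.R1=2
P1.R0=1 P2.R0=2 P2.R1=1
P1.R0=1 P2.R0=2 P2.R1=2
P1.R0=2 P2.R0=0 P2.R1=0
P1.R0=2 P2.R0=0 P2.R1=1
P1.R0=2 P2.R0=0 P2.R1=2
P1.R0=2 P2.R0=2 P2.R1=1
P1.R0=2 P2.R0=2 P2.R1=2

outcome vector order: (P1.R0,P2.R0,P2.R1)
|TSO outcomes| = 10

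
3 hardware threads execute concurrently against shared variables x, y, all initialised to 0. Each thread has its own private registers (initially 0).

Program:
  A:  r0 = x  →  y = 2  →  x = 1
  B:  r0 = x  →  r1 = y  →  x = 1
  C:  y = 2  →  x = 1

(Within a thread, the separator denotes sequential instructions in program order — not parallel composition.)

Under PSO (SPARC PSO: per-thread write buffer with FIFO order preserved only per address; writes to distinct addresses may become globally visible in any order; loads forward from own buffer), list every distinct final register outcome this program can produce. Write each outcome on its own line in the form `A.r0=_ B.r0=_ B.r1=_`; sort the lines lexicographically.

outcome vector order: (A.r0,B.r0,B.r1)
|PSO outcomes| = 8

A.r0=0 B.r0=0 B.r1=0
A.r0=0 B.r0=0 B.r1=2
A.r0=0 B.r0=1 B.r1=0
A.r0=0 B.r0=1 B.r1=2
A.r0=1 B.r0=0 B.r1=0
A.r0=1 B.r0=0 B.r1=2
A.r0=1 B.r0=1 B.r1=0
A.r0=1 B.r0=1 B.r1=2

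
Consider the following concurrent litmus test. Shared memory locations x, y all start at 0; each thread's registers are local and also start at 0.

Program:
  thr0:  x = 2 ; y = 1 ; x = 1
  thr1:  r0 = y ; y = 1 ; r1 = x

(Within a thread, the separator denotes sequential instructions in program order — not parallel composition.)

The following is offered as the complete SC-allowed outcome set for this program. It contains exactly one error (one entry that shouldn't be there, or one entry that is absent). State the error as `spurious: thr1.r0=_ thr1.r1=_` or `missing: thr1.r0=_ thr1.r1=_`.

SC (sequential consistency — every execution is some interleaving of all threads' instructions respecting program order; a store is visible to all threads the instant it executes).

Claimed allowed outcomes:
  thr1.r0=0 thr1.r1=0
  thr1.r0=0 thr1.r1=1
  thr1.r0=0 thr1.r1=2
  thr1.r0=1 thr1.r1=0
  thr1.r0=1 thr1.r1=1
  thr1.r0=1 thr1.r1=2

outcome vector order: (thr1.r0,thr1.r1)
[SC] allowed = {0/0 0/1 0/2 1/1 1/2}
claimed∖SC = {1/0}

spurious: thr1.r0=1 thr1.r1=0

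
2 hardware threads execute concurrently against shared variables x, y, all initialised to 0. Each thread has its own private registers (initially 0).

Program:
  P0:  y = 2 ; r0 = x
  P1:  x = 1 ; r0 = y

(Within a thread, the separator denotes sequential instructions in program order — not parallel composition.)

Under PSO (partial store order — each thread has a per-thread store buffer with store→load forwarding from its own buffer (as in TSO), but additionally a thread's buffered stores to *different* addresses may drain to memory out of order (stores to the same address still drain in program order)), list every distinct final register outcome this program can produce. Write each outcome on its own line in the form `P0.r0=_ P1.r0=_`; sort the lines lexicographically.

outcome vector order: (P0.r0,P1.r0)
|PSO outcomes| = 4

P0.r0=0 P1.r0=0
P0.r0=0 P1.r0=2
P0.r0=1 P1.r0=0
P0.r0=1 P1.r0=2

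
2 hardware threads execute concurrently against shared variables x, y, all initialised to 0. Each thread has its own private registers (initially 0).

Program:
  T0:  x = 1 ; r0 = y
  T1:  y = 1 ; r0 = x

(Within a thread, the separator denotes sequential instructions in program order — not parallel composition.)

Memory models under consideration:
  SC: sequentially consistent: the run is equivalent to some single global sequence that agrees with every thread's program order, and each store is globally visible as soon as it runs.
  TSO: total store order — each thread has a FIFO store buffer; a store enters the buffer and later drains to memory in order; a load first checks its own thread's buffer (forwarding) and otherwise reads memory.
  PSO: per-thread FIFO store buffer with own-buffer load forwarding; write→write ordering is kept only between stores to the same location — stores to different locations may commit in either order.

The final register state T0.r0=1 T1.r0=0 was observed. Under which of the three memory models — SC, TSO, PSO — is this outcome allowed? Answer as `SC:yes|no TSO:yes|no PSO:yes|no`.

outcome vector order: (T0.r0,T1.r0)
SC (3): 0/1; 1/0; 1/1
TSO (4): 0/0; 0/1; 1/0; 1/1
PSO (4): 0/0; 0/1; 1/0; 1/1
target 1/0 ∈ {SC,TSO,PSO}

SC:yes TSO:yes PSO:yes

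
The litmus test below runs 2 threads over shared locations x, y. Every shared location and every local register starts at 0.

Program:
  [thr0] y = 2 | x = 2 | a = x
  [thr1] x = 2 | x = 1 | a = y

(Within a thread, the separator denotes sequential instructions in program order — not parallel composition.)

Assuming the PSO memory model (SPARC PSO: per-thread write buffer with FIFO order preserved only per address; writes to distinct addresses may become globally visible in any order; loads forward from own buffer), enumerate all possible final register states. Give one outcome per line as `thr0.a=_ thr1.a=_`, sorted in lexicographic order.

outcome vector order: (thr0.a,thr1.a)
|PSO outcomes| = 4

thr0.a=1 thr1.a=0
thr0.a=1 thr1.a=2
thr0.a=2 thr1.a=0
thr0.a=2 thr1.a=2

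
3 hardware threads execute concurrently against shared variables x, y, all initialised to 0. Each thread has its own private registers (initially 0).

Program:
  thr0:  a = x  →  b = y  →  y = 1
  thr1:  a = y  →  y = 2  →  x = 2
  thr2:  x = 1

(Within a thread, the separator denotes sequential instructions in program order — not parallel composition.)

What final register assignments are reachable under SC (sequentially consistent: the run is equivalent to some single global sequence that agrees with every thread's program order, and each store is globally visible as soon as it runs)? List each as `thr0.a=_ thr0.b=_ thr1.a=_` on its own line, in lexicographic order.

thr0.a=0 thr0.b=0 thr1.a=0
thr0.a=0 thr0.b=0 thr1.a=1
thr0.a=0 thr0.b=2 thr1.a=0
thr0.a=1 thr0.b=0 thr1.a=0
thr0.a=1 thr0.b=0 thr1.a=1
thr0.a=1 thr0.b=2 thr1.a=0
thr0.a=2 thr0.b=2 thr1.a=0

outcome vector order: (thr0.a,thr0.b,thr1.a)
|SC outcomes| = 7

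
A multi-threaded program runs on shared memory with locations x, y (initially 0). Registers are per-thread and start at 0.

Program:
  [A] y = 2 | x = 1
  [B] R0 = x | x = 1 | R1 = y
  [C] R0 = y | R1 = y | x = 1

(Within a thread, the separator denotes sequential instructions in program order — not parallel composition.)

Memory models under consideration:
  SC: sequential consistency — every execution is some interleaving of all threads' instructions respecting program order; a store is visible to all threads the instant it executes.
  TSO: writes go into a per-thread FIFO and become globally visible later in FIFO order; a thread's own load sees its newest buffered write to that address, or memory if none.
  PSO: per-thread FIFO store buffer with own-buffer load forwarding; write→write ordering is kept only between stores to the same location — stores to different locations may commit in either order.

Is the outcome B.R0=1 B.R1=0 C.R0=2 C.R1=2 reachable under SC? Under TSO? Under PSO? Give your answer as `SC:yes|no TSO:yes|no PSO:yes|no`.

SC:no TSO:no PSO:yes

outcome vector order: (B.R0,B.R1,C.R0,C.R1)
SC: 10 outcomes — {0/0/0/0 0/0/0/2 0/0/2/2 0/2/0/0 0/2/0/2 0/2/2/2 1/0/0/0 1/2/0/0 1/2/0/2 1/2/2/2}
TSO: 10 outcomes — {0/0/0/0 0/0/0/2 0/0/2/2 0/2/0/0 0/2/0/2 0/2/2/2 1/0/0/0 1/2/0/0 1/2/0/2 1/2/2/2}
PSO: 12 outcomes — {0/0/0/0 0/0/0/2 0/0/2/2 0/2/0/0 0/2/0/2 0/2/2/2 1/0/0/0 1/0/0/2 1/0/2/2 1/2/0/0 1/2/0/2 1/2/2/2}
target 1/0/2/2 ∈ {PSO}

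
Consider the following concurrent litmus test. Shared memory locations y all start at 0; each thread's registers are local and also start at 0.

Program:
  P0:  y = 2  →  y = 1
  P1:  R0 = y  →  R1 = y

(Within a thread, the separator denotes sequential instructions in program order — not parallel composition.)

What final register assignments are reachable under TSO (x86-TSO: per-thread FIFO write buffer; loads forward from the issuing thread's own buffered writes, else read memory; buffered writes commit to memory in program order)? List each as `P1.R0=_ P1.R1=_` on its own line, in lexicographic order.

P1.R0=0 P1.R1=0
P1.R0=0 P1.R1=1
P1.R0=0 P1.R1=2
P1.R0=1 P1.R1=1
P1.R0=2 P1.R1=1
P1.R0=2 P1.R1=2

outcome vector order: (P1.R0,P1.R1)
|TSO outcomes| = 6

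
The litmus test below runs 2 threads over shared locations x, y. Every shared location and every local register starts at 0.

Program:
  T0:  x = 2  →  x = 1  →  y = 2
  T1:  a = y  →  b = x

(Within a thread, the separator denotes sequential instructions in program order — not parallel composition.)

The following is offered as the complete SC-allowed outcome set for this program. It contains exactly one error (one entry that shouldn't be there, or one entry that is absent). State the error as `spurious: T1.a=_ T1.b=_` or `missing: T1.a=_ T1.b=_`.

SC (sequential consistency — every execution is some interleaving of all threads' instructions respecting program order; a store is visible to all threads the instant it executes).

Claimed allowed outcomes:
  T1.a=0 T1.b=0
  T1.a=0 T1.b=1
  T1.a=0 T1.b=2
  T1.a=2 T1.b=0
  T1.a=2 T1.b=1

spurious: T1.a=2 T1.b=0

outcome vector order: (T1.a,T1.b)
under SC → <0 0> <0 1> <0 2> <2 1>
claimed∖SC = {<2 0>}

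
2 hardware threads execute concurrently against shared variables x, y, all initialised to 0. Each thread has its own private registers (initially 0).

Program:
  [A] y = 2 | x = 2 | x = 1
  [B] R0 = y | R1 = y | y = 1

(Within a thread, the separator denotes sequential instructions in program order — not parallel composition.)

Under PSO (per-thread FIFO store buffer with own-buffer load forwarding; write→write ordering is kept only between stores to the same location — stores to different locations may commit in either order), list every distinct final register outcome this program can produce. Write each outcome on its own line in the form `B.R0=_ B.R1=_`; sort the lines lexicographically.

outcome vector order: (B.R0,B.R1)
|PSO outcomes| = 3

B.R0=0 B.R1=0
B.R0=0 B.R1=2
B.R0=2 B.R1=2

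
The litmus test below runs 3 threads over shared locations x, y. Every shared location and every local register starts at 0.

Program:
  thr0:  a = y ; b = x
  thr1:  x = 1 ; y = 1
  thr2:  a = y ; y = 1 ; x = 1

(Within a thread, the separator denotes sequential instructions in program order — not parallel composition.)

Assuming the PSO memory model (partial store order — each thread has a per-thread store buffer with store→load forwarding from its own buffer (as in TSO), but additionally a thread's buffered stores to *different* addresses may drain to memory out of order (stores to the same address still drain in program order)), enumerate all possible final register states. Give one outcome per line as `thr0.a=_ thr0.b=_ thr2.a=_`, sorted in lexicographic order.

thr0.a=0 thr0.b=0 thr2.a=0
thr0.a=0 thr0.b=0 thr2.a=1
thr0.a=0 thr0.b=1 thr2.a=0
thr0.a=0 thr0.b=1 thr2.a=1
thr0.a=1 thr0.b=0 thr2.a=0
thr0.a=1 thr0.b=0 thr2.a=1
thr0.a=1 thr0.b=1 thr2.a=0
thr0.a=1 thr0.b=1 thr2.a=1

outcome vector order: (thr0.a,thr0.b,thr2.a)
|PSO outcomes| = 8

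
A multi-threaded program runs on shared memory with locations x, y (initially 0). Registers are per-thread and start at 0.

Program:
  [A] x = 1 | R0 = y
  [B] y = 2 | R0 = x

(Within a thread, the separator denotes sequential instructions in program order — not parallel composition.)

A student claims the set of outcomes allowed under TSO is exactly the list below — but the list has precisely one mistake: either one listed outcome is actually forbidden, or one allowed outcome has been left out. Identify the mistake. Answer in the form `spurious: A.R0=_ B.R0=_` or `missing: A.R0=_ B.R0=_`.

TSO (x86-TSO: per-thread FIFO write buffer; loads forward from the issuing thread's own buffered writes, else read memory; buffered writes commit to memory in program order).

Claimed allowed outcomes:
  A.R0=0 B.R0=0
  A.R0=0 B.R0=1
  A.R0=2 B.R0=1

missing: A.R0=2 B.R0=0

outcome vector order: (A.R0,B.R0)
TSO: 4 outcomes — {00; 01; 20; 21}
TSO∖claimed = {20}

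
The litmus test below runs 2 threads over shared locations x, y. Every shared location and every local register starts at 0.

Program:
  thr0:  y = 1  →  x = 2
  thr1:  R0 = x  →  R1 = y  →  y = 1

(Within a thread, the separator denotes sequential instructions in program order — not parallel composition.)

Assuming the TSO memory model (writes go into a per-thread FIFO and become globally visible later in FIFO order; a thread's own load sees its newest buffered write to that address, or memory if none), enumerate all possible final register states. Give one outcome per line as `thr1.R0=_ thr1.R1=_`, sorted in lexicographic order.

thr1.R0=0 thr1.R1=0
thr1.R0=0 thr1.R1=1
thr1.R0=2 thr1.R1=1

outcome vector order: (thr1.R0,thr1.R1)
|TSO outcomes| = 3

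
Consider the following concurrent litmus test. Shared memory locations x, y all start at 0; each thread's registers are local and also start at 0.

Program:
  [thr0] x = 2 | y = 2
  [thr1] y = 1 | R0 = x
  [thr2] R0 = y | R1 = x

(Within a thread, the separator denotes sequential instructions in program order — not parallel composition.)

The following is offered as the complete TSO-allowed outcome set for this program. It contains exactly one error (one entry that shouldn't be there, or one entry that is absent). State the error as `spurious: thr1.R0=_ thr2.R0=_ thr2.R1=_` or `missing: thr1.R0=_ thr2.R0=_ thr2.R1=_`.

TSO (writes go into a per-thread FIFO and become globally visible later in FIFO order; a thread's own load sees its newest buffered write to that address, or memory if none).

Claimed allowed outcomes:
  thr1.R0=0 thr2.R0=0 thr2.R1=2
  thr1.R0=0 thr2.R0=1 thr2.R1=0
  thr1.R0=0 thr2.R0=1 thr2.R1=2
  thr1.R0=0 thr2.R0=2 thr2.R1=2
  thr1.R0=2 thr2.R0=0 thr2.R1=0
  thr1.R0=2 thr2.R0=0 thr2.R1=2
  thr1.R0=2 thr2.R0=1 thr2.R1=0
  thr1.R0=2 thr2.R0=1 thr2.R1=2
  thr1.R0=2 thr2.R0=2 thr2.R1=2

outcome vector order: (thr1.R0,thr2.R0,thr2.R1)
TSO (10): 000, 002, 010, 012, 022, 200, 202, 210, 212, 222
TSO∖claimed = {000}

missing: thr1.R0=0 thr2.R0=0 thr2.R1=0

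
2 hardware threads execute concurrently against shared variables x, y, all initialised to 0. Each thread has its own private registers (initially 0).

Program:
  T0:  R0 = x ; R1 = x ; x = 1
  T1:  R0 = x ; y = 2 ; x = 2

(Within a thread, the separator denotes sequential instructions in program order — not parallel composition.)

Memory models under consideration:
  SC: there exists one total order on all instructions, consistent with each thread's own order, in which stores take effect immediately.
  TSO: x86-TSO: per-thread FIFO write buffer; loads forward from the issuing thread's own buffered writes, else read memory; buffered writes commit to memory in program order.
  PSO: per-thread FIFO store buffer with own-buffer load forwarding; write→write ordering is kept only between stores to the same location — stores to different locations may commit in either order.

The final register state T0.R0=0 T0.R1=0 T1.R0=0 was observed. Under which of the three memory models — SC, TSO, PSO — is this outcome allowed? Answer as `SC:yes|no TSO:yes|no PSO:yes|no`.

outcome vector order: (T0.R0,T0.R1,T1.R0)
SC: 4 outcomes — {000; 001; 020; 220}
TSO: 4 outcomes — {000; 001; 020; 220}
PSO: 4 outcomes — {000; 001; 020; 220}
target 000 ∈ {SC,TSO,PSO}

SC:yes TSO:yes PSO:yes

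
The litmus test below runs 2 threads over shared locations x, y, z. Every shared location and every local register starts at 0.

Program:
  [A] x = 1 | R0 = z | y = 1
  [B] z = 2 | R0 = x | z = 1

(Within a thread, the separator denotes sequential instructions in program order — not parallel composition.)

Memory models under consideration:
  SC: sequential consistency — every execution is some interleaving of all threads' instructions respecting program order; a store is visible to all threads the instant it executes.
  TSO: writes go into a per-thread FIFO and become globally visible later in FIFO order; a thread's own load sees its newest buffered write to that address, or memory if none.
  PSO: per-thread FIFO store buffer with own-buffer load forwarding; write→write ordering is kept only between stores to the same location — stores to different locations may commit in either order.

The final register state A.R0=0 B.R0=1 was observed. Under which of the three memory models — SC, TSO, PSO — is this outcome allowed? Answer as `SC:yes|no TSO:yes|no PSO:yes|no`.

outcome vector order: (A.R0,B.R0)
SC (5): <0 1>; <1 0>; <1 1>; <2 0>; <2 1>
TSO (6): <0 0>; <0 1>; <1 0>; <1 1>; <2 0>; <2 1>
PSO (6): <0 0>; <0 1>; <1 0>; <1 1>; <2 0>; <2 1>
target <0 1> ∈ {SC,TSO,PSO}

SC:yes TSO:yes PSO:yes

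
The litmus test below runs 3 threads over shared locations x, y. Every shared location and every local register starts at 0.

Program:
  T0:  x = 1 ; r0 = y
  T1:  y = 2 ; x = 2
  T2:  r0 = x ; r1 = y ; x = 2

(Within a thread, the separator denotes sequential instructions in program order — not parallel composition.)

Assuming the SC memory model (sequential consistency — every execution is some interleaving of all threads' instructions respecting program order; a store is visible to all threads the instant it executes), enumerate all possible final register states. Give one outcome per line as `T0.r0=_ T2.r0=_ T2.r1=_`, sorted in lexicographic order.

T0.r0=0 T2.r0=0 T2.r1=0
T0.r0=0 T2.r0=0 T2.r1=2
T0.r0=0 T2.r0=1 T2.r1=0
T0.r0=0 T2.r0=1 T2.r1=2
T0.r0=0 T2.r0=2 T2.r1=2
T0.r0=2 T2.r0=0 T2.r1=0
T0.r0=2 T2.r0=0 T2.r1=2
T0.r0=2 T2.r0=1 T2.r1=0
T0.r0=2 T2.r0=1 T2.r1=2
T0.r0=2 T2.r0=2 T2.r1=2

outcome vector order: (T0.r0,T2.r0,T2.r1)
|SC outcomes| = 10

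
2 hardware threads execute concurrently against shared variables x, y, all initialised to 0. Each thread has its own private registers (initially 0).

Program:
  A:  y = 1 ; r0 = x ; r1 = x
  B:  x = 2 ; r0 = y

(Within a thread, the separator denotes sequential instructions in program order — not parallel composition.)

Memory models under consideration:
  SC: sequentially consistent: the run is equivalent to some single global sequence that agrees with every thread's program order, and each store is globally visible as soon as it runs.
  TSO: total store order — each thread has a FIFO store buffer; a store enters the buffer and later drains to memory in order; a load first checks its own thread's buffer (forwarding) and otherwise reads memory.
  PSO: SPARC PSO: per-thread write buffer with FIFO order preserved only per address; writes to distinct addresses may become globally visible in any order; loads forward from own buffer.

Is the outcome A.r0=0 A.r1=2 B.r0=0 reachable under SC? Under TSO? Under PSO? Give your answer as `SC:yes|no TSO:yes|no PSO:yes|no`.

outcome vector order: (A.r0,A.r1,B.r0)
under SC → (0,0,1), (0,2,1), (2,2,0), (2,2,1)
under TSO → (0,0,0), (0,0,1), (0,2,0), (0,2,1), (2,2,0), (2,2,1)
under PSO → (0,0,0), (0,0,1), (0,2,0), (0,2,1), (2,2,0), (2,2,1)
target (0,2,0) ∈ {TSO,PSO}

SC:no TSO:yes PSO:yes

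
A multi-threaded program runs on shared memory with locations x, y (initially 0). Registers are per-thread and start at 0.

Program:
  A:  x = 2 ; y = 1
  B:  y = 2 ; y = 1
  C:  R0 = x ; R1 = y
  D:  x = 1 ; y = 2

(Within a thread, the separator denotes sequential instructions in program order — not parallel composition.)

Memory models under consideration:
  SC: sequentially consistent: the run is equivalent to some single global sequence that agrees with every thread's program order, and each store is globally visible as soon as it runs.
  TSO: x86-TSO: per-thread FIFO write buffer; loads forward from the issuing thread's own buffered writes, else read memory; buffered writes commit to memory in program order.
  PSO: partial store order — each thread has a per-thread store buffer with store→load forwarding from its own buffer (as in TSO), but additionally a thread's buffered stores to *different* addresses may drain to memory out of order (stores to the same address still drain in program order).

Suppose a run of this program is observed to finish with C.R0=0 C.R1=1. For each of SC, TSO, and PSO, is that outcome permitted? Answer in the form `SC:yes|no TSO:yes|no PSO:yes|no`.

outcome vector order: (C.R0,C.R1)
SC: 9 outcomes — {0/0; 0/1; 0/2; 1/0; 1/1; 1/2; 2/0; 2/1; 2/2}
TSO: 9 outcomes — {0/0; 0/1; 0/2; 1/0; 1/1; 1/2; 2/0; 2/1; 2/2}
PSO: 9 outcomes — {0/0; 0/1; 0/2; 1/0; 1/1; 1/2; 2/0; 2/1; 2/2}
target 0/1 ∈ {SC,TSO,PSO}

SC:yes TSO:yes PSO:yes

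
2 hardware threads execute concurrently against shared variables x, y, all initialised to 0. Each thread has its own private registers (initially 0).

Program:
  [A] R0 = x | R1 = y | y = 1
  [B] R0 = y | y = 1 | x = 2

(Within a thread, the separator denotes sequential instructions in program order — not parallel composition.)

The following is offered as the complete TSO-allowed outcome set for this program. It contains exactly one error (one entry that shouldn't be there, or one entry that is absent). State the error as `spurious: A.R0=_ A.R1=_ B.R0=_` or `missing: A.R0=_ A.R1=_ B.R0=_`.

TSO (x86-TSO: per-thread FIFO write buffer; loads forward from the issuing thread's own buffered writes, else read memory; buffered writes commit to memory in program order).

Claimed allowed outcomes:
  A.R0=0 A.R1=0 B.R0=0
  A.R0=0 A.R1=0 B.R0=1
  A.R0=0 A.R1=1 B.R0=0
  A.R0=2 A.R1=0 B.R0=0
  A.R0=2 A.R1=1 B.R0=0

outcome vector order: (A.R0,A.R1,B.R0)
TSO (4): (0,0,0); (0,0,1); (0,1,0); (2,1,0)
claimed∖TSO = {(2,0,0)}

spurious: A.R0=2 A.R1=0 B.R0=0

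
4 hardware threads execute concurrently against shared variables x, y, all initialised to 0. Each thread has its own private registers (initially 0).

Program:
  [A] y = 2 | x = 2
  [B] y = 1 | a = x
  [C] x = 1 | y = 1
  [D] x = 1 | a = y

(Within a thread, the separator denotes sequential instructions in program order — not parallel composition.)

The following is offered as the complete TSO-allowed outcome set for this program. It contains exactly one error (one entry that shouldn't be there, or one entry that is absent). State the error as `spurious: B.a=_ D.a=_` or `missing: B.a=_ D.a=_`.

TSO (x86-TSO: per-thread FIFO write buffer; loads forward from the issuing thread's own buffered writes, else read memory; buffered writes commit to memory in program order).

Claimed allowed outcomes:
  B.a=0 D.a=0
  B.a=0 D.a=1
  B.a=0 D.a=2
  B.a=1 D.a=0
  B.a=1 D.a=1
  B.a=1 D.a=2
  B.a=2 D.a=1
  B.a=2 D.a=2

missing: B.a=2 D.a=0

outcome vector order: (B.a,D.a)
TSO (9): 00, 01, 02, 10, 11, 12, 20, 21, 22
TSO∖claimed = {20}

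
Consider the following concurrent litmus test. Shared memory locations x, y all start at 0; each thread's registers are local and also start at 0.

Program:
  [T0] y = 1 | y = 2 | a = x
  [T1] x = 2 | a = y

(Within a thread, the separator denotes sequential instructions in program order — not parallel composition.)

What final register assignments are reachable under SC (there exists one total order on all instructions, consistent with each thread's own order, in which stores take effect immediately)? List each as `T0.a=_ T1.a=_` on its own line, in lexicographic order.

T0.a=0 T1.a=2
T0.a=2 T1.a=0
T0.a=2 T1.a=1
T0.a=2 T1.a=2

outcome vector order: (T0.a,T1.a)
|SC outcomes| = 4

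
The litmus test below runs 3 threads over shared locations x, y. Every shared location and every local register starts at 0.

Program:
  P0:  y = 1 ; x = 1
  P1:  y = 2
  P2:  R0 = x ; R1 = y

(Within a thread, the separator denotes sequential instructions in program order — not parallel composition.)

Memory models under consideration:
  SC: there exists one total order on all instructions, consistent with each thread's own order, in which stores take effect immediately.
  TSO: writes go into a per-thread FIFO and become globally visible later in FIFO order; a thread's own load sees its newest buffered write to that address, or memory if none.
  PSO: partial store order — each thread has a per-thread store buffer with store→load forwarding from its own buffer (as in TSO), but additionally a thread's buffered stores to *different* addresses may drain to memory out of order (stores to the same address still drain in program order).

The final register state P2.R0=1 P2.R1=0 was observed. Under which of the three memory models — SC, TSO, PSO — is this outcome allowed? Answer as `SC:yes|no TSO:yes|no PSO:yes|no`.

SC:no TSO:no PSO:yes

outcome vector order: (P2.R0,P2.R1)
SC (5): (0,0) (0,1) (0,2) (1,1) (1,2)
TSO (5): (0,0) (0,1) (0,2) (1,1) (1,2)
PSO (6): (0,0) (0,1) (0,2) (1,0) (1,1) (1,2)
target (1,0) ∈ {PSO}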